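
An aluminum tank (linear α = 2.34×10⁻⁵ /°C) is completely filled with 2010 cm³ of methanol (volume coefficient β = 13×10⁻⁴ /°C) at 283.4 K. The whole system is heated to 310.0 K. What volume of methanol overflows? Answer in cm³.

The tank also expands: β_container ≈ 3α = 7.02×10⁻⁵ /K
Net overflow = V₀(β_liq − 3α_cont)ΔT
β − 3α = 1.30×10⁻³ − 7.02×10⁻⁵ = 1.2298×10⁻³ /K; ΔT = 26.6 K
ΔV = 2010 × 1.2298×10⁻³ × 26.6 = 65.8 cm³

65.8 cm³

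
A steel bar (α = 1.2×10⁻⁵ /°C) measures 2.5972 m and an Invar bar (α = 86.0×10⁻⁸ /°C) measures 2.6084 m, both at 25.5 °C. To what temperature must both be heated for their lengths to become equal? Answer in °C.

T = 412.7 °C

Equal length when α₁L₁ΔT − α₂L₂ΔT = L₂ − L₁ = 1.12×10⁻² m
α₁L₁ = 3.11664×10⁻⁵, α₂L₂ = 2.243224×10⁻⁶ → Δ(αL) = 2.8923176×10⁻⁵ m/K
ΔT = 1.12×10⁻² / 2.8923176×10⁻⁵ = 387.233 K, so T = 25.5 + 387.233 = 412.733 °C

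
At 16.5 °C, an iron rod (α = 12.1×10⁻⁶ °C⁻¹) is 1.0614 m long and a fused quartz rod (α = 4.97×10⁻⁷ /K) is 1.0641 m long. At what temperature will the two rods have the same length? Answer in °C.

L₁(1 + α₁ΔT) = L₂(1 + α₂ΔT) ⇒ ΔT = (L₂ − L₁)/(α₁L₁ − α₂L₂)
L₂ − L₁ = 1.0641 − 1.0614 = 2.70×10⁻³ m
α₁L₁ − α₂L₂ = 12.1×10⁻⁶×1.0614 − 4.97×10⁻⁷×1.0641 = 1.23140823×10⁻⁵ m/K
ΔT = 2.70×10⁻³ / 1.23140823×10⁻⁵ = 219.261 K
T = 16.5 + 219.261 = 235.761 °C

T = 235.8 °C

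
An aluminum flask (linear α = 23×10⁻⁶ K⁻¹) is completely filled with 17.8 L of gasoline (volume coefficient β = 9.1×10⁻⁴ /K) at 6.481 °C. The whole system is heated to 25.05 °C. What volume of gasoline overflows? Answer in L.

The flask also expands: β_container ≈ 3α = 6.9×10⁻⁵ /K
Net overflow = V₀(β_liq − 3α_cont)ΔT
β − 3α = 9.10×10⁻⁴ − 6.9×10⁻⁵ = 8.41×10⁻⁴ /K; ΔT = 18.569 K
ΔV = 17.8 × 8.41×10⁻⁴ × 18.569 = 0.278 L

0.278 L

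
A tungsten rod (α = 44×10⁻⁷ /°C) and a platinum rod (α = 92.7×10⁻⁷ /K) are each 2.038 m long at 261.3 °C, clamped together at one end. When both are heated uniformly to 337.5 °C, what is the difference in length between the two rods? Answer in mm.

0.756 mm

ΔT = 76.2 K
tungsten: ΔL = 44×10⁻⁷ × 2.038 m × 76.2 = 6.8330×10⁻⁴ m = 0.68330 mm
platinum: ΔL = 92.7×10⁻⁷ × 2.038 m × 76.2 = 1.4396×10⁻³ m = 1.4396 mm
difference = 1.4396 − 0.68330 = 0.7563 mm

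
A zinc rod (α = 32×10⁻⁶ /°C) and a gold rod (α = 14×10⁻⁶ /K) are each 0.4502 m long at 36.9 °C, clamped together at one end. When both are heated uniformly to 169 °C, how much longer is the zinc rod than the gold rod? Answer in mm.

ΔT = 132.1 K
zinc: ΔL = 32×10⁻⁶ × 0.4502 m × 132.1 = 1.9031×10⁻³ m = 1.9031 mm
gold: ΔL = 14×10⁻⁶ × 0.4502 m × 132.1 = 8.3260×10⁻⁴ m = 0.83260 mm
difference = 1.9031 − 0.83260 = 1.0705 mm

1.07 mm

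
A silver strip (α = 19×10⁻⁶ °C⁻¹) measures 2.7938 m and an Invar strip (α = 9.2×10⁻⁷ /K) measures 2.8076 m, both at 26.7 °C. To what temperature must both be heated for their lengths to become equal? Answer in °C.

Equal length when α₁L₁ΔT − α₂L₂ΔT = L₂ − L₁ = 1.38×10⁻² m
α₁L₁ = 5.30822×10⁻⁵, α₂L₂ = 2.582992×10⁻⁶ → Δ(αL) = 5.0499208×10⁻⁵ m/K
ΔT = 1.38×10⁻² / 5.0499208×10⁻⁵ = 273.272 K, so T = 26.7 + 273.272 = 299.972 °C

T = 300.0 °C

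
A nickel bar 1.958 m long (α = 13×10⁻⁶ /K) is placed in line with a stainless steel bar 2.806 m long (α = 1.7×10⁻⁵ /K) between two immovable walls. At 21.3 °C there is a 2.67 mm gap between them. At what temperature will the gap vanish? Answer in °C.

T = 57.8 °C

Gap closes when ΔL₁ + ΔL₂ = 2.67 mm = 2.67×10⁻³ m
(α₁L₁ + α₂L₂)ΔT = g
α₁L₁ + α₂L₂ = 13×10⁻⁶×1.958 + 1.7×10⁻⁵×2.806 = 7.3156×10⁻⁵ m/K
ΔT = 2.67×10⁻³ / 7.3156×10⁻⁵ = 36.497 K
T = 21.3 + 36.497 = 57.797 °C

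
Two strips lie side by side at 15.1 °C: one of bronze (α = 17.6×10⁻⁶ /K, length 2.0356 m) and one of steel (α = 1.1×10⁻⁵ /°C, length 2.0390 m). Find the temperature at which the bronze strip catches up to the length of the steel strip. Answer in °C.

T = 268.9 °C

Equal length when α₁L₁ΔT − α₂L₂ΔT = L₂ − L₁ = 3.40×10⁻³ m
α₁L₁ = 3.582656×10⁻⁵, α₂L₂ = 2.2429×10⁻⁵ → Δ(αL) = 1.339756×10⁻⁵ m/K
ΔT = 3.40×10⁻³ / 1.339756×10⁻⁵ = 253.778 K, so T = 15.1 + 253.778 = 268.878 °C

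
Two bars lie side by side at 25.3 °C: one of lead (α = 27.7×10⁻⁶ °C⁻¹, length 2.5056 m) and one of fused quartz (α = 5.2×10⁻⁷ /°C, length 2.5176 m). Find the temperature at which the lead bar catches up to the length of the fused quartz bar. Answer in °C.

T = 201.5 °C

Equal length when α₁L₁ΔT − α₂L₂ΔT = L₂ − L₁ = 1.20×10⁻² m
α₁L₁ = 6.940512×10⁻⁵, α₂L₂ = 1.309152×10⁻⁶ → Δ(αL) = 6.8095968×10⁻⁵ m/K
ΔT = 1.20×10⁻² / 6.8095968×10⁻⁵ = 176.222 K, so T = 25.3 + 176.222 = 201.522 °C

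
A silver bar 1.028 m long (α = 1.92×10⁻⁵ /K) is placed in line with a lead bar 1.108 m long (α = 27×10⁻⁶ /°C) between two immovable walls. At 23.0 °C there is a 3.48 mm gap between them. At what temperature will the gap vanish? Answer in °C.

α₁L₁ = 1.97376×10⁻⁵ m/K, α₂L₂ = 2.9916×10⁻⁵ m/K → total 4.96536×10⁻⁵ m/K
ΔT = g/(α₁L₁+α₂L₂) = 3.48×10⁻³ / 4.96536×10⁻⁵ = 70.086 K
T = 23.0 + 70.086 = 93.086 °C

T = 93.1 °C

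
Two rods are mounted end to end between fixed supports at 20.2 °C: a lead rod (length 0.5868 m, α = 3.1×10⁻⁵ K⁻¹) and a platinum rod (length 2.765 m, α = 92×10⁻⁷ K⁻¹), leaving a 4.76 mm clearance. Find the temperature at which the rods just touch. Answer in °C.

Gap closes when ΔL₁ + ΔL₂ = 4.76 mm = 4.76×10⁻³ m
(α₁L₁ + α₂L₂)ΔT = g
α₁L₁ + α₂L₂ = 3.1×10⁻⁵×0.5868 + 92×10⁻⁷×2.765 = 4.36288×10⁻⁵ m/K
ΔT = 4.76×10⁻³ / 4.36288×10⁻⁵ = 109.10 K
T = 20.2 + 109.10 = 129.30 °C

T = 129 °C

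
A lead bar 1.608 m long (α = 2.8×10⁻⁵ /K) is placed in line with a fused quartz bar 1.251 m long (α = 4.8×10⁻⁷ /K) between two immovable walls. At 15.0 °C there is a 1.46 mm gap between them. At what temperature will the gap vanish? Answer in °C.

T = 47.0 °C

α₁L₁ = 4.5024×10⁻⁵ m/K, α₂L₂ = 6.0048×10⁻⁷ m/K → total 4.562448×10⁻⁵ m/K
ΔT = g/(α₁L₁+α₂L₂) = 1.46×10⁻³ / 4.562448×10⁻⁵ = 32.000 K
T = 15.0 + 32.000 = 47.000 °C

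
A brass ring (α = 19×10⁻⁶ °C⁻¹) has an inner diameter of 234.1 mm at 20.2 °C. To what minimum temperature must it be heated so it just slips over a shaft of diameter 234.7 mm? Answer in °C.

Required Δd = 234.7 − 234.1 = 0.6 mm
Δd = αd₀ΔT ⇒ ΔT = Δd/(αd₀) = 0.6 / (19×10⁻⁶ × 234.1) = 134.90 K
T_min = 20.2 + 134.90 = 155.10 °C

T = 155 °C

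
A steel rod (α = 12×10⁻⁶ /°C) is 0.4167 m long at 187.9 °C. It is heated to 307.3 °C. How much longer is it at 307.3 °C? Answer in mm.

ΔL = 0.597 mm

|ΔT| = |307.3 − 187.9| = 119.4 K
ΔL = αL₀ΔT = (12×10⁻⁶)(0.4167)(119.4) = 5.97×10⁻⁴ m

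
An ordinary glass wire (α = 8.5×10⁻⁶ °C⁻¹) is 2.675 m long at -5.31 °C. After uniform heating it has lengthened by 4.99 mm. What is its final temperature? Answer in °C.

ΔL = αL₀ΔT ⇒ ΔT = ΔL / (αL₀)
ΔT = 4.99×10⁻³ m / (8.5×10⁻⁶ × 2.675 m) = 219.46 K
T = -5.31 + 219.46 = 214.15 °C

T = 214 °C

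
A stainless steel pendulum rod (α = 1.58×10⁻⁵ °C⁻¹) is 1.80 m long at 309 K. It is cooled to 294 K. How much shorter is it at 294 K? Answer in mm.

|ΔT| = |294 − 309| = 15 K
ΔL = αL₀ΔT = (1.58×10⁻⁵)(1.80)(15) = 4.27×10⁻⁴ m

ΔL = 0.427 mm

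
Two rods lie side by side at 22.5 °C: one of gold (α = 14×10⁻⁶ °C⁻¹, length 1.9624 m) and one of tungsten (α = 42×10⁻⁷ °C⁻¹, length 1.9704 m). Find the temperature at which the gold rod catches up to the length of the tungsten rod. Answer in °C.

Equal length when α₁L₁ΔT − α₂L₂ΔT = L₂ − L₁ = 8.00×10⁻³ m
α₁L₁ = 2.74736×10⁻⁵, α₂L₂ = 8.27568×10⁻⁶ → Δ(αL) = 1.919792×10⁻⁵ m/K
ΔT = 8.00×10⁻³ / 1.919792×10⁻⁵ = 416.712 K, so T = 22.5 + 416.712 = 439.212 °C

T = 439.2 °C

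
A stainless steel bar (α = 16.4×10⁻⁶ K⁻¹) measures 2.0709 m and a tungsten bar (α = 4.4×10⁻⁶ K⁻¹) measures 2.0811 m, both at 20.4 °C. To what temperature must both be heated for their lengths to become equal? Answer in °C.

T = 431.6 °C

L₁(1 + α₁ΔT) = L₂(1 + α₂ΔT) ⇒ ΔT = (L₂ − L₁)/(α₁L₁ − α₂L₂)
L₂ − L₁ = 2.0811 − 2.0709 = 1.02×10⁻² m
α₁L₁ − α₂L₂ = 16.4×10⁻⁶×2.0709 − 4.4×10⁻⁶×2.0811 = 2.480592×10⁻⁵ m/K
ΔT = 1.02×10⁻² / 2.480592×10⁻⁵ = 411.192 K
T = 20.4 + 411.192 = 431.592 °C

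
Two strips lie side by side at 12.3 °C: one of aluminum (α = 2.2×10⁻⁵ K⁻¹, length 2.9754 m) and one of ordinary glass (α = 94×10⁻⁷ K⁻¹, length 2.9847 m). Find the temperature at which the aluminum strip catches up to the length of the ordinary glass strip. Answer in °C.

T = 260.9 °C

Equal length when α₁L₁ΔT − α₂L₂ΔT = L₂ − L₁ = 9.30×10⁻³ m
α₁L₁ = 6.54588×10⁻⁵, α₂L₂ = 2.805618×10⁻⁵ → Δ(αL) = 3.740262×10⁻⁵ m/K
ΔT = 9.30×10⁻³ / 3.740262×10⁻⁵ = 248.646 K, so T = 12.3 + 248.646 = 260.946 °C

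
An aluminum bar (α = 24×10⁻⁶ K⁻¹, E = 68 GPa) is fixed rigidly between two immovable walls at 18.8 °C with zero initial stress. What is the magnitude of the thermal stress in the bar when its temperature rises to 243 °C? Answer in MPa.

σ = 366 MPa

Fully constrained: the free strain ε = αΔT is blocked, so σ = Eε = EαΔT.
|ΔT| = 224.2 K
σ = 68.0×10⁹ × 24×10⁻⁶ × 224.2 = 3.66×10⁸ Pa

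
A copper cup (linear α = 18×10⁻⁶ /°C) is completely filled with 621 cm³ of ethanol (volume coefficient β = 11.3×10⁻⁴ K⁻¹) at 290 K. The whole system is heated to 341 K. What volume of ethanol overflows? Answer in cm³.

34.1 cm³

The cup also expands: β_container ≈ 3α = 5.4×10⁻⁵ /K
Net overflow = V₀(β_liq − 3α_cont)ΔT
β − 3α = 1.13×10⁻³ − 5.4×10⁻⁵ = 1.076×10⁻³ /K; ΔT = 51 K
ΔV = 621 × 1.076×10⁻³ × 51 = 34.1 cm³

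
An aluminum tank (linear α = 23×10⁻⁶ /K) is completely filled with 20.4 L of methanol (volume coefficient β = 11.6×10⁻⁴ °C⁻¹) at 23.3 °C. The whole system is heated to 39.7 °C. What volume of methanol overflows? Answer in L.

0.365 L

The tank also expands: β_container ≈ 3α = 6.9×10⁻⁵ /K
Net overflow = V₀(β_liq − 3α_cont)ΔT
β − 3α = 1.16×10⁻³ − 6.9×10⁻⁵ = 1.091×10⁻³ /K; ΔT = 16.4 K
ΔV = 20.4 × 1.091×10⁻³ × 16.4 = 0.365 L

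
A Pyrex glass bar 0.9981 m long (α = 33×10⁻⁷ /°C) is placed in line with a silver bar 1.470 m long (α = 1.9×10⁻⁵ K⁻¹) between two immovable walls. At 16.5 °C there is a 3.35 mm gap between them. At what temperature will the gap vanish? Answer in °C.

T = 124 °C

α₁L₁ = 3.29373×10⁻⁶ m/K, α₂L₂ = 2.793×10⁻⁵ m/K → total 3.122373×10⁻⁵ m/K
ΔT = g/(α₁L₁+α₂L₂) = 3.35×10⁻³ / 3.122373×10⁻⁵ = 107.29 K
T = 16.5 + 107.29 = 123.79 °C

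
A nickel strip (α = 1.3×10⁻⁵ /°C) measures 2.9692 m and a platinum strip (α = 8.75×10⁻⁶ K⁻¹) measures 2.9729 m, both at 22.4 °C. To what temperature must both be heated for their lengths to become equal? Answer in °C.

T = 316.4 °C

Equal length when α₁L₁ΔT − α₂L₂ΔT = L₂ − L₁ = 3.70×10⁻³ m
α₁L₁ = 3.85996×10⁻⁵, α₂L₂ = 2.6012875×10⁻⁵ → Δ(αL) = 1.2586725×10⁻⁵ m/K
ΔT = 3.70×10⁻³ / 1.2586725×10⁻⁵ = 293.961 K, so T = 22.4 + 293.961 = 316.361 °C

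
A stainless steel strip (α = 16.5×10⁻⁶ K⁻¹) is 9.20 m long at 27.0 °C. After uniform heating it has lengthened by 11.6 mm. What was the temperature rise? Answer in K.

ΔL = αL₀ΔT ⇒ ΔT = ΔL / (αL₀)
ΔT = 11.6×10⁻³ m / (16.5×10⁻⁶ × 9.20 m) = 76.416 K

ΔT = 76.4 K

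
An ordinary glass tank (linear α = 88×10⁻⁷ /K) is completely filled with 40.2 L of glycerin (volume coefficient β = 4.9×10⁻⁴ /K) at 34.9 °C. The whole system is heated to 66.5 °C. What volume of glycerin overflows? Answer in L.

The tank also expands: β_container ≈ 3α = 2.64×10⁻⁵ /K
Net overflow = V₀(β_liq − 3α_cont)ΔT
β − 3α = 4.90×10⁻⁴ − 2.64×10⁻⁵ = 4.636×10⁻⁴ /K; ΔT = 31.6 K
ΔV = 40.2 × 4.636×10⁻⁴ × 31.6 = 0.589 L

0.589 L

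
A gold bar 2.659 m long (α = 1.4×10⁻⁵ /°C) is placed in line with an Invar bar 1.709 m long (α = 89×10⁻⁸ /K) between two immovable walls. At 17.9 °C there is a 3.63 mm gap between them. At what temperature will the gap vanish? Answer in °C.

T = 112 °C

Gap closes when ΔL₁ + ΔL₂ = 3.63 mm = 3.63×10⁻³ m
(α₁L₁ + α₂L₂)ΔT = g
α₁L₁ + α₂L₂ = 1.4×10⁻⁵×2.659 + 89×10⁻⁸×1.709 = 3.874701×10⁻⁵ m/K
ΔT = 3.63×10⁻³ / 3.874701×10⁻⁵ = 93.68 K
T = 17.9 + 93.68 = 111.58 °C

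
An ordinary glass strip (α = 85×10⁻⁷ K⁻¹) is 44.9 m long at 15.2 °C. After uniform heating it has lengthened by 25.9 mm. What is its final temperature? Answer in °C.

ΔL = αL₀ΔT ⇒ ΔT = ΔL / (αL₀)
ΔT = 25.9×10⁻³ m / (85×10⁻⁷ × 44.9 m) = 67.863 K
T = 15.2 + 67.863 = 83.063 °C

T = 83.1 °C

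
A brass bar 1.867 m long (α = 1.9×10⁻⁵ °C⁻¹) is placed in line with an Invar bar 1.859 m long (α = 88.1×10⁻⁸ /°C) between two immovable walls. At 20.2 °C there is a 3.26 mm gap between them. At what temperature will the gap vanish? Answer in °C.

Gap closes when ΔL₁ + ΔL₂ = 3.26 mm = 3.26×10⁻³ m
(α₁L₁ + α₂L₂)ΔT = g
α₁L₁ + α₂L₂ = 1.9×10⁻⁵×1.867 + 88.1×10⁻⁸×1.859 = 3.7110779×10⁻⁵ m/K
ΔT = 3.26×10⁻³ / 3.7110779×10⁻⁵ = 87.85 K
T = 20.2 + 87.85 = 108.05 °C

T = 108 °C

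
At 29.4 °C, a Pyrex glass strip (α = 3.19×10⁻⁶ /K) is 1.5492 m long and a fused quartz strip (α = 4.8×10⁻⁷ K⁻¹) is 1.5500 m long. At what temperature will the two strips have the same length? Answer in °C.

T = 220.0 °C

L₁(1 + α₁ΔT) = L₂(1 + α₂ΔT) ⇒ ΔT = (L₂ − L₁)/(α₁L₁ − α₂L₂)
L₂ − L₁ = 1.5500 − 1.5492 = 8.00×10⁻⁴ m
α₁L₁ − α₂L₂ = 3.19×10⁻⁶×1.5492 − 4.8×10⁻⁷×1.5500 = 4.197948×10⁻⁶ m/K
ΔT = 8.00×10⁻⁴ / 4.197948×10⁻⁶ = 190.569 K
T = 29.4 + 190.569 = 219.969 °C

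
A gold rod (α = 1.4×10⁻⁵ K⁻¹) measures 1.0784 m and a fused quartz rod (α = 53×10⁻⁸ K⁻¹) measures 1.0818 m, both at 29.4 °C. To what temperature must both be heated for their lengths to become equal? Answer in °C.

Equal length when α₁L₁ΔT − α₂L₂ΔT = L₂ − L₁ = 3.40×10⁻³ m
α₁L₁ = 1.50976×10⁻⁵, α₂L₂ = 5.73354×10⁻⁷ → Δ(αL) = 1.4524246×10⁻⁵ m/K
ΔT = 3.40×10⁻³ / 1.4524246×10⁻⁵ = 234.091 K, so T = 29.4 + 234.091 = 263.491 °C

T = 263.5 °C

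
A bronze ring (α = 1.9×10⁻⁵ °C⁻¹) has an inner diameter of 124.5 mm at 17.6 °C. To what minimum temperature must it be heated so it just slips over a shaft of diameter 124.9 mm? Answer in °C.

Required Δd = 124.9 − 124.5 = 0.4 mm
Δd = αd₀ΔT ⇒ ΔT = Δd/(αd₀) = 0.4 / (1.9×10⁻⁵ × 124.5) = 169.10 K
T_min = 17.6 + 169.10 = 186.70 °C

T = 187 °C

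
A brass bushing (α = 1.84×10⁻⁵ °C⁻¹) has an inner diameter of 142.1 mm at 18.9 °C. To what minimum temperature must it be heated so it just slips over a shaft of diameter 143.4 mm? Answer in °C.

T = 516 °C

Required Δd = 143.4 − 142.1 = 1.3 mm
Δd = αd₀ΔT ⇒ ΔT = Δd/(αd₀) = 1.3 / (1.84×10⁻⁵ × 142.1) = 497.20 K
T_min = 18.9 + 497.20 = 516.10 °C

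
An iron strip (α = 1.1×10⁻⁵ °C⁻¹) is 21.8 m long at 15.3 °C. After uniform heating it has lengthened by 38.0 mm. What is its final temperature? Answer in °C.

ΔL = αL₀ΔT ⇒ ΔT = ΔL / (αL₀)
ΔT = 38.0×10⁻³ m / (1.1×10⁻⁵ × 21.8 m) = 158.47 K
T = 15.3 + 158.47 = 173.77 °C

T = 174 °C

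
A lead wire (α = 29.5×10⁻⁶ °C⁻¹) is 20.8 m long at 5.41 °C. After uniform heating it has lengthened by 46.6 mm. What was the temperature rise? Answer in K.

ΔT = 75.9 K

ΔL = αL₀ΔT ⇒ ΔT = ΔL / (αL₀)
ΔT = 46.6×10⁻³ m / (29.5×10⁻⁶ × 20.8 m) = 75.945 K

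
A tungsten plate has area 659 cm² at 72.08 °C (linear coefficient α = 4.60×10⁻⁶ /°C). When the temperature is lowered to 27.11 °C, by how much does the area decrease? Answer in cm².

Area coefficient ≈ 2α; |ΔT| = 44.97 K
ΔA = 2αA₀ΔT = 2(4.60×10⁻⁶)(659)(44.97) = 0.273 cm²

ΔA = 0.273 cm²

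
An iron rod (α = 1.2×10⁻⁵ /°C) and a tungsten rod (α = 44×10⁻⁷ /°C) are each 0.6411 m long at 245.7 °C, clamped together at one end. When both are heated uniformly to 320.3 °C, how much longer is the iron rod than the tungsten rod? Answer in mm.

ΔT = 74.6 K
iron: ΔL = 1.2×10⁻⁵ × 0.6411 m × 74.6 = 5.7391×10⁻⁴ m = 0.57391 mm
tungsten: ΔL = 44×10⁻⁷ × 0.6411 m × 74.6 = 2.1043×10⁻⁴ m = 0.21043 mm
difference = 0.57391 − 0.21043 = 0.36348 mm

0.363 mm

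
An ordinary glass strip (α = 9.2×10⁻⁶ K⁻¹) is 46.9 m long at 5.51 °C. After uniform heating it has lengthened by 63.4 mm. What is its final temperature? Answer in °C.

T = 152 °C

ΔL = αL₀ΔT ⇒ ΔT = ΔL / (αL₀)
ΔT = 63.4×10⁻³ m / (9.2×10⁻⁶ × 46.9 m) = 146.94 K
T = 5.51 + 146.94 = 152.45 °C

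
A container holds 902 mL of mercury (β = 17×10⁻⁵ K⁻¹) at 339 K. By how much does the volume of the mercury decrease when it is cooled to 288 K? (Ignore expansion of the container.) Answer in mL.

|ΔT| = |288 − 339| = 51 K
ΔV = βV₀ΔT = (17×10⁻⁵)(902)(51) = 7.82 mL

ΔV = 7.82 mL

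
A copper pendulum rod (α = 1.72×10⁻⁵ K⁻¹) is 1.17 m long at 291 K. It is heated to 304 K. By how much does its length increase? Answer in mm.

|ΔT| = |304 − 291| = 13 K
ΔL = αL₀ΔT = (1.72×10⁻⁵)(1.17)(13) = 2.62×10⁻⁴ m

ΔL = 0.262 mm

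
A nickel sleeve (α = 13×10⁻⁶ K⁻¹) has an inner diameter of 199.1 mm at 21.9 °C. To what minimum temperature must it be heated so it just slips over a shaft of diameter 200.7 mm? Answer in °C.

Required Δd = 200.7 − 199.1 = 1.6 mm
Δd = αd₀ΔT ⇒ ΔT = Δd/(αd₀) = 1.6 / (13×10⁻⁶ × 199.1) = 618.17 K
T_min = 21.9 + 618.17 = 640.07 °C

T = 640 °C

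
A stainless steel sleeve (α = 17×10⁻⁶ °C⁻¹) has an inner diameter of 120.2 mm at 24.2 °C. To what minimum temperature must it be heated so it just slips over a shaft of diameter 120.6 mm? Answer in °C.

Required Δd = 120.6 − 120.2 = 0.4 mm
Δd = αd₀ΔT ⇒ ΔT = Δd/(αd₀) = 0.4 / (17×10⁻⁶ × 120.2) = 195.75 K
T_min = 24.2 + 195.75 = 219.95 °C

T = 220 °C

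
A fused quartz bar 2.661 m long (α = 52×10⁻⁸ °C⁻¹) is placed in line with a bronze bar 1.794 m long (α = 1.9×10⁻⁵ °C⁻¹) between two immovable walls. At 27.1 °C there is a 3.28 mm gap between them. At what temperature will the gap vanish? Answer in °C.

T = 120 °C

Gap closes when ΔL₁ + ΔL₂ = 3.28 mm = 3.28×10⁻³ m
(α₁L₁ + α₂L₂)ΔT = g
α₁L₁ + α₂L₂ = 52×10⁻⁸×2.661 + 1.9×10⁻⁵×1.794 = 3.546972×10⁻⁵ m/K
ΔT = 3.28×10⁻³ / 3.546972×10⁻⁵ = 92.47 K
T = 27.1 + 92.47 = 119.57 °C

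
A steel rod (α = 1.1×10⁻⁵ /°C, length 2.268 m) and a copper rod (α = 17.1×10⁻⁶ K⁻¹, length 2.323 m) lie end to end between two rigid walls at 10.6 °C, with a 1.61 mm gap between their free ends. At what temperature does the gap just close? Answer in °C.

Gap closes when ΔL₁ + ΔL₂ = 1.61 mm = 1.61×10⁻³ m
(α₁L₁ + α₂L₂)ΔT = g
α₁L₁ + α₂L₂ = 1.1×10⁻⁵×2.268 + 17.1×10⁻⁶×2.323 = 6.46713×10⁻⁵ m/K
ΔT = 1.61×10⁻³ / 6.46713×10⁻⁵ = 24.895 K
T = 10.6 + 24.895 = 35.495 °C

T = 35.5 °C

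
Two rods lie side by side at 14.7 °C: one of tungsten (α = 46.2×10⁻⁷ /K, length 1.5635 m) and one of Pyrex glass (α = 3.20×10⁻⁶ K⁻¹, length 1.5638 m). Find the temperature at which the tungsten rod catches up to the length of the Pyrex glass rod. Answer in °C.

Equal length when α₁L₁ΔT − α₂L₂ΔT = L₂ − L₁ = 3.00×10⁻⁴ m
α₁L₁ = 7.22337×10⁻⁶, α₂L₂ = 5.00416×10⁻⁶ → Δ(αL) = 2.21921×10⁻⁶ m/K
ΔT = 3.00×10⁻⁴ / 2.21921×10⁻⁶ = 135.183 K, so T = 14.7 + 135.183 = 149.883 °C

T = 149.9 °C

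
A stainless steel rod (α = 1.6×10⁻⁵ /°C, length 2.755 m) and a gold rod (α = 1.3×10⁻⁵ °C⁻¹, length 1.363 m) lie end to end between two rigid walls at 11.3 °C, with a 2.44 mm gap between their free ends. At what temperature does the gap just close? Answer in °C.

T = 50.8 °C

Gap closes when ΔL₁ + ΔL₂ = 2.44 mm = 2.44×10⁻³ m
(α₁L₁ + α₂L₂)ΔT = g
α₁L₁ + α₂L₂ = 1.6×10⁻⁵×2.755 + 1.3×10⁻⁵×1.363 = 6.1799×10⁻⁵ m/K
ΔT = 2.44×10⁻³ / 6.1799×10⁻⁵ = 39.483 K
T = 11.3 + 39.483 = 50.783 °C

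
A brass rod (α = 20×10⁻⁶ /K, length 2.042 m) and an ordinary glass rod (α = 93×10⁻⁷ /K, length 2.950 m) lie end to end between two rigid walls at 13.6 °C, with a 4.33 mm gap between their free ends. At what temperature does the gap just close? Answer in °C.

α₁L₁ = 4.084×10⁻⁵ m/K, α₂L₂ = 2.7435×10⁻⁵ m/K → total 6.8275×10⁻⁵ m/K
ΔT = g/(α₁L₁+α₂L₂) = 4.33×10⁻³ / 6.8275×10⁻⁵ = 63.420 K
T = 13.6 + 63.420 = 77.020 °C

T = 77.0 °C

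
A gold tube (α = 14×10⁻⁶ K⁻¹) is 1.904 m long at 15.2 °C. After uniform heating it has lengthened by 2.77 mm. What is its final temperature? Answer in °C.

T = 119 °C

ΔL = αL₀ΔT ⇒ ΔT = ΔL / (αL₀)
ΔT = 2.77×10⁻³ m / (14×10⁻⁶ × 1.904 m) = 103.92 K
T = 15.2 + 103.92 = 119.12 °C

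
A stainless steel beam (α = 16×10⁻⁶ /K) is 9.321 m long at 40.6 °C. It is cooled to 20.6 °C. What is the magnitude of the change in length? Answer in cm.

ΔL = 0.298 cm

|ΔT| = |20.6 − 40.6| = 20.0 K
ΔL = αL₀ΔT = (16×10⁻⁶)(9.321)(20.0) = 2.98×10⁻³ m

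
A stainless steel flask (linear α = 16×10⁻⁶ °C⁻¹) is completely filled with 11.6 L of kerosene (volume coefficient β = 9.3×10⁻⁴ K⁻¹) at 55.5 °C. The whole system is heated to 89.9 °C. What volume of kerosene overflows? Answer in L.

0.352 L

The flask also expands: β_container ≈ 3α = 4.8×10⁻⁵ /K
Net overflow = V₀(β_liq − 3α_cont)ΔT
β − 3α = 9.30×10⁻⁴ − 4.8×10⁻⁵ = 8.82×10⁻⁴ /K; ΔT = 34.4 K
ΔV = 11.6 × 8.82×10⁻⁴ × 34.4 = 0.352 L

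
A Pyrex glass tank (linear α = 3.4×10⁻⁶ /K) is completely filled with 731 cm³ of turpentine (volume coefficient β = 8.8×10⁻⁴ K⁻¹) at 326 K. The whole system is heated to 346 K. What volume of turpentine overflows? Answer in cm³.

12.7 cm³

The tank also expands: β_container ≈ 3α = 1.02×10⁻⁵ /K
Net overflow = V₀(β_liq − 3α_cont)ΔT
β − 3α = 8.80×10⁻⁴ − 1.02×10⁻⁵ = 8.698×10⁻⁴ /K; ΔT = 20 K
ΔV = 731 × 8.698×10⁻⁴ × 20 = 12.7 cm³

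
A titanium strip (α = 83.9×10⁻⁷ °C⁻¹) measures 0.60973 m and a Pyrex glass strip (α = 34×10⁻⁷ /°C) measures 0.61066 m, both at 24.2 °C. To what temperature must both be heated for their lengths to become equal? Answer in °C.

T = 330.2 °C

L₁(1 + α₁ΔT) = L₂(1 + α₂ΔT) ⇒ ΔT = (L₂ − L₁)/(α₁L₁ − α₂L₂)
L₂ − L₁ = 0.61066 − 0.60973 = 9.30×10⁻⁴ m
α₁L₁ − α₂L₂ = 83.9×10⁻⁷×0.60973 − 34×10⁻⁷×0.61066 = 3.0393907×10⁻⁶ m/K
ΔT = 9.30×10⁻⁴ / 3.0393907×10⁻⁶ = 305.982 K
T = 24.2 + 305.982 = 330.182 °C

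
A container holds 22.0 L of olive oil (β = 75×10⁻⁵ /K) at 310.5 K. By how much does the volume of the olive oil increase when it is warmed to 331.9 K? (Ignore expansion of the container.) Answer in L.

ΔV = 0.353 L

|ΔT| = |331.9 − 310.5| = 21.4 K
ΔV = βV₀ΔT = (75×10⁻⁵)(22.0)(21.4) = 0.353 L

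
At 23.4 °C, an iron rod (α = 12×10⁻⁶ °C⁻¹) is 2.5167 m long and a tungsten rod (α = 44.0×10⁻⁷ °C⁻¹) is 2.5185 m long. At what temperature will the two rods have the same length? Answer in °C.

L₁(1 + α₁ΔT) = L₂(1 + α₂ΔT) ⇒ ΔT = (L₂ − L₁)/(α₁L₁ − α₂L₂)
L₂ − L₁ = 2.5185 − 2.5167 = 1.80×10⁻³ m
α₁L₁ − α₂L₂ = 12×10⁻⁶×2.5167 − 44.0×10⁻⁷×2.5185 = 1.9119×10⁻⁵ m/K
ΔT = 1.80×10⁻³ / 1.9119×10⁻⁵ = 94.147 K
T = 23.4 + 94.147 = 117.547 °C

T = 117.5 °C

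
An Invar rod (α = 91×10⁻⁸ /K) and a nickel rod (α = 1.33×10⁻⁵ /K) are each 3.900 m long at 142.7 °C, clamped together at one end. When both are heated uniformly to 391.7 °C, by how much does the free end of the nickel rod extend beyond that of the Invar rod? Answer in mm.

12.0 mm

ΔT = 249.0 K
Invar: ΔL = 91×10⁻⁸ × 3.900 m × 249.0 = 8.8370×10⁻⁴ m = 0.88370 mm
nickel: ΔL = 1.33×10⁻⁵ × 3.900 m × 249.0 = 1.2916×10⁻² m = 12.916 mm
difference = 12.916 − 0.88370 = 12.0323 mm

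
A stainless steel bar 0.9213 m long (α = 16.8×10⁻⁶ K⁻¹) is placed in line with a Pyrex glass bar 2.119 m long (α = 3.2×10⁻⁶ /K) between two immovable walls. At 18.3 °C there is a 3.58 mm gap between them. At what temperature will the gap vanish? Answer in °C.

T = 179 °C

α₁L₁ = 1.547784×10⁻⁵ m/K, α₂L₂ = 6.7808×10⁻⁶ m/K → total 2.225864×10⁻⁵ m/K
ΔT = g/(α₁L₁+α₂L₂) = 3.58×10⁻³ / 2.225864×10⁻⁵ = 160.84 K
T = 18.3 + 160.84 = 179.14 °C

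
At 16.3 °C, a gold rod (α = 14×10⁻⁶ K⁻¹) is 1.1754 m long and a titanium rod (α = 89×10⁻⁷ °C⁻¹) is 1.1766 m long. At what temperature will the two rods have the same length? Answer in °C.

T = 216.8 °C

L₁(1 + α₁ΔT) = L₂(1 + α₂ΔT) ⇒ ΔT = (L₂ − L₁)/(α₁L₁ − α₂L₂)
L₂ − L₁ = 1.1766 − 1.1754 = 1.20×10⁻³ m
α₁L₁ − α₂L₂ = 14×10⁻⁶×1.1754 − 89×10⁻⁷×1.1766 = 5.98386×10⁻⁶ m/K
ΔT = 1.20×10⁻³ / 5.98386×10⁻⁶ = 200.539 K
T = 16.3 + 200.539 = 216.839 °C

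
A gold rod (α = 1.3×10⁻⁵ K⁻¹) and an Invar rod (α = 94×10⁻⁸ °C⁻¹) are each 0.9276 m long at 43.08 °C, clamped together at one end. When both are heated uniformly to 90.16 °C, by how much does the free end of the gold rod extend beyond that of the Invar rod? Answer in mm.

0.527 mm

ΔT = 47.08 K
gold: ΔL = 1.3×10⁻⁵ × 0.9276 m × 47.08 = 5.6773×10⁻⁴ m = 0.56773 mm
Invar: ΔL = 94×10⁻⁸ × 0.9276 m × 47.08 = 4.1051×10⁻⁵ m = 0.041051 mm
difference = 0.56773 − 0.041051 = 0.526679 mm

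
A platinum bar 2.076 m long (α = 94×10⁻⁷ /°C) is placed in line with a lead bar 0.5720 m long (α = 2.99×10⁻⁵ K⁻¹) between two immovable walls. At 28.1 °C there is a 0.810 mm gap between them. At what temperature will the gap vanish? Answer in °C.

α₁L₁ = 1.95144×10⁻⁵ m/K, α₂L₂ = 1.71028×10⁻⁵ m/K → total 3.66172×10⁻⁵ m/K
ΔT = g/(α₁L₁+α₂L₂) = 8.10×10⁻⁴ / 3.66172×10⁻⁵ = 22.121 K
T = 28.1 + 22.121 = 50.221 °C

T = 50.2 °C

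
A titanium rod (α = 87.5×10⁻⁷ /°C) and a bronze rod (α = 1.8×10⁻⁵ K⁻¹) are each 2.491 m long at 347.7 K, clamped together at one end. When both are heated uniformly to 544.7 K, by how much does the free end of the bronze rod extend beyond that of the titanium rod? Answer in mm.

ΔT = 197.0 K
titanium: ΔL = 87.5×10⁻⁷ × 2.491 m × 197.0 = 4.2939×10⁻³ m = 4.2939 mm
bronze: ΔL = 1.8×10⁻⁵ × 2.491 m × 197.0 = 8.8331×10⁻³ m = 8.8331 mm
difference = 8.8331 − 4.2939 = 4.5392 mm

4.54 mm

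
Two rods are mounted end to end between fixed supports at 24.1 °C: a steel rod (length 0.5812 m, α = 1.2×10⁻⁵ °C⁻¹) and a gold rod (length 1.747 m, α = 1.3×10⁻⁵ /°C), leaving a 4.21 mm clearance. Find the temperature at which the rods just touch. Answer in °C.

α₁L₁ = 6.9744×10⁻⁶ m/K, α₂L₂ = 2.2711×10⁻⁵ m/K → total 2.96854×10⁻⁵ m/K
ΔT = g/(α₁L₁+α₂L₂) = 4.21×10⁻³ / 2.96854×10⁻⁵ = 141.82 K
T = 24.1 + 141.82 = 165.92 °C

T = 166 °C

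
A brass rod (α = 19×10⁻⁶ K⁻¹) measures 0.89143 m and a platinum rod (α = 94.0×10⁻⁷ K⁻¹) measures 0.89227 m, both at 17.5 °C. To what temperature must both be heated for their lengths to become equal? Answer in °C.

T = 115.7 °C

L₁(1 + α₁ΔT) = L₂(1 + α₂ΔT) ⇒ ΔT = (L₂ − L₁)/(α₁L₁ − α₂L₂)
L₂ − L₁ = 0.89227 − 0.89143 = 8.40×10⁻⁴ m
α₁L₁ − α₂L₂ = 19×10⁻⁶×0.89143 − 94.0×10⁻⁷×0.89227 = 8.549832×10⁻⁶ m/K
ΔT = 8.40×10⁻⁴ / 8.549832×10⁻⁶ = 98.248 K
T = 17.5 + 98.248 = 115.748 °C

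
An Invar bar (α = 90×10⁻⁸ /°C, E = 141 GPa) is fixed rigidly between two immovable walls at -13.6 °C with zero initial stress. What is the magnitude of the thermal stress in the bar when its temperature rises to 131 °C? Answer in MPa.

σ = 18.3 MPa

Fully constrained: the free strain ε = αΔT is blocked, so σ = Eε = EαΔT.
|ΔT| = 144.6 K
σ = 141×10⁹ × 90×10⁻⁸ × 144.6 = 1.83×10⁷ Pa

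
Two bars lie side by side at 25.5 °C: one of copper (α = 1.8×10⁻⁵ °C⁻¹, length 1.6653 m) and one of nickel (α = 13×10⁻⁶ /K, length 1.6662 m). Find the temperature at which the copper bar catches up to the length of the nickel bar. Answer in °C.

Equal length when α₁L₁ΔT − α₂L₂ΔT = L₂ − L₁ = 9.00×10⁻⁴ m
α₁L₁ = 2.99754×10⁻⁵, α₂L₂ = 2.16606×10⁻⁵ → Δ(αL) = 8.3148×10⁻⁶ m/K
ΔT = 9.00×10⁻⁴ / 8.3148×10⁻⁶ = 108.241 K, so T = 25.5 + 108.241 = 133.741 °C

T = 133.7 °C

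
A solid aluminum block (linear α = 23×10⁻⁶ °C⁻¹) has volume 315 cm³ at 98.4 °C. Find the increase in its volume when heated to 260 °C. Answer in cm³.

Isotropic solid: β ≈ 3α = 6.9×10⁻⁵ /K; ΔT = 161.6 K
ΔV = 3αV₀ΔT = 3(23×10⁻⁶)(315)(161.6) = 3.51 cm³

ΔV = 3.51 cm³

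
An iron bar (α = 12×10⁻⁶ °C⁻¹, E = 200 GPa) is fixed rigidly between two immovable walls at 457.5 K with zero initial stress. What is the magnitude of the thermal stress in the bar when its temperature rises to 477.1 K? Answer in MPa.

σ = 47.0 MPa

Fully constrained: the free strain ε = αΔT is blocked, so σ = Eε = EαΔT.
|ΔT| = 19.6 K
σ = 200×10⁹ × 12×10⁻⁶ × 19.6 = 4.70×10⁷ Pa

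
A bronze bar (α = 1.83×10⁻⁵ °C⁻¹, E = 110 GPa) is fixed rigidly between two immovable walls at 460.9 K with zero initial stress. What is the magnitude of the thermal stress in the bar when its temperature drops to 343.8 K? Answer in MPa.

σ = 236 MPa

Fully constrained: the free strain ε = αΔT is blocked, so σ = Eε = EαΔT.
|ΔT| = 117.1 K
σ = 110×10⁹ × 1.83×10⁻⁵ × 117.1 = 2.36×10⁸ Pa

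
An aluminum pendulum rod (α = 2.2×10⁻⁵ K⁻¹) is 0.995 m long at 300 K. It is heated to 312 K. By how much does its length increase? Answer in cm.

|ΔT| = |312 − 300| = 12 K
ΔL = αL₀ΔT = (2.2×10⁻⁵)(0.995)(12) = 2.63×10⁻⁴ m

ΔL = 0.0263 cm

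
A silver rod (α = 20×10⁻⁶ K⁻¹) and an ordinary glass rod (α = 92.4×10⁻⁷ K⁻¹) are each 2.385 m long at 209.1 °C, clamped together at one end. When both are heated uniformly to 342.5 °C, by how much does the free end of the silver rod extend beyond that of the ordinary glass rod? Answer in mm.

ΔT = 133.4 K
silver: ΔL = 20×10⁻⁶ × 2.385 m × 133.4 = 6.3632×10⁻³ m = 6.3632 mm
ordinary glass: ΔL = 92.4×10⁻⁷ × 2.385 m × 133.4 = 2.9398×10⁻³ m = 2.9398 mm
difference = 6.3632 − 2.9398 = 3.4234 mm

3.42 mm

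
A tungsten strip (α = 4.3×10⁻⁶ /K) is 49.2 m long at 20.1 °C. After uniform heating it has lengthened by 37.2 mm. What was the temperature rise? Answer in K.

ΔT = 176 K

ΔL = αL₀ΔT ⇒ ΔT = ΔL / (αL₀)
ΔT = 37.2×10⁻³ m / (4.3×10⁻⁶ × 49.2 m) = 175.84 K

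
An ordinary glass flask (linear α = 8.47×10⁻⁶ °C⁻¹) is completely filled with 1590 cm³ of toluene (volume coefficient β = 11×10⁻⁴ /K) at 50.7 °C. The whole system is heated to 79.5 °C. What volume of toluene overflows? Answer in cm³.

The flask also expands: β_container ≈ 3α = 2.541×10⁻⁵ /K
Net overflow = V₀(β_liq − 3α_cont)ΔT
β − 3α = 1.10×10⁻³ − 2.541×10⁻⁵ = 1.07459×10⁻³ /K; ΔT = 28.8 K
ΔV = 1590 × 1.07459×10⁻³ × 28.8 = 49.2 cm³

49.2 cm³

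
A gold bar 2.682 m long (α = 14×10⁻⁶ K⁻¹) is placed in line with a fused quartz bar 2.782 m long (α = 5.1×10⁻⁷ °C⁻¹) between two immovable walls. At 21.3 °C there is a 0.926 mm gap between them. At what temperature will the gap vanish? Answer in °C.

T = 45.1 °C

Gap closes when ΔL₁ + ΔL₂ = 0.926 mm = 9.26×10⁻⁴ m
(α₁L₁ + α₂L₂)ΔT = g
α₁L₁ + α₂L₂ = 14×10⁻⁶×2.682 + 5.1×10⁻⁷×2.782 = 3.896682×10⁻⁵ m/K
ΔT = 9.26×10⁻⁴ / 3.896682×10⁻⁵ = 23.764 K
T = 21.3 + 23.764 = 45.064 °C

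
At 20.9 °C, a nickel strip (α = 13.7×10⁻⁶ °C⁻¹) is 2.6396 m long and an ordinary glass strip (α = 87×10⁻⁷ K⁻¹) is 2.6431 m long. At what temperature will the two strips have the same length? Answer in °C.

T = 286.7 °C

Equal length when α₁L₁ΔT − α₂L₂ΔT = L₂ − L₁ = 3.50×10⁻³ m
α₁L₁ = 3.616252×10⁻⁵, α₂L₂ = 2.299497×10⁻⁵ → Δ(αL) = 1.316755×10⁻⁵ m/K
ΔT = 3.50×10⁻³ / 1.316755×10⁻⁵ = 265.805 K, so T = 20.9 + 265.805 = 286.705 °C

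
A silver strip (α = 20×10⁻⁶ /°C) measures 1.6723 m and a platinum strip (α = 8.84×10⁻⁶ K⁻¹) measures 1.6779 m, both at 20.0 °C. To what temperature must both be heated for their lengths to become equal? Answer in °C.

T = 320.9 °C

Equal length when α₁L₁ΔT − α₂L₂ΔT = L₂ − L₁ = 5.60×10⁻³ m
α₁L₁ = 3.3446×10⁻⁵, α₂L₂ = 1.4832636×10⁻⁵ → Δ(αL) = 1.8613364×10⁻⁵ m/K
ΔT = 5.60×10⁻³ / 1.8613364×10⁻⁵ = 300.859 K, so T = 20.0 + 300.859 = 320.859 °C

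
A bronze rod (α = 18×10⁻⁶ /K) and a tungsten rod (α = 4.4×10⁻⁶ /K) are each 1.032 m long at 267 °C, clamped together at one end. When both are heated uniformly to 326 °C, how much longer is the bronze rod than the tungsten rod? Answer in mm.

0.828 mm

ΔT = 59 K
bronze: ΔL = 18×10⁻⁶ × 1.032 m × 59 = 1.0960×10⁻³ m = 1.0960 mm
tungsten: ΔL = 4.4×10⁻⁶ × 1.032 m × 59 = 2.6791×10⁻⁴ m = 0.26791 mm
difference = 1.0960 − 0.26791 = 0.82809 mm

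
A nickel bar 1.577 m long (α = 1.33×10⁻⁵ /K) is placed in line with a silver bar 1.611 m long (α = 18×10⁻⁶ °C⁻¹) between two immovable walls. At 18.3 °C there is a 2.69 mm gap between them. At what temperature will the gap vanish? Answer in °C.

Gap closes when ΔL₁ + ΔL₂ = 2.69 mm = 2.69×10⁻³ m
(α₁L₁ + α₂L₂)ΔT = g
α₁L₁ + α₂L₂ = 1.33×10⁻⁵×1.577 + 18×10⁻⁶×1.611 = 4.99721×10⁻⁵ m/K
ΔT = 2.69×10⁻³ / 4.99721×10⁻⁵ = 53.830 K
T = 18.3 + 53.830 = 72.130 °C

T = 72.1 °C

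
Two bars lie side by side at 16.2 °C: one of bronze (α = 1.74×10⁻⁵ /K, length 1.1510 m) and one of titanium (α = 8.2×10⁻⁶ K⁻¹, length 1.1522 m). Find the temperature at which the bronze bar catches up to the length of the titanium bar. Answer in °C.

T = 129.6 °C

Equal length when α₁L₁ΔT − α₂L₂ΔT = L₂ − L₁ = 1.20×10⁻³ m
α₁L₁ = 2.00274×10⁻⁵, α₂L₂ = 9.44804×10⁻⁶ → Δ(αL) = 1.057936×10⁻⁵ m/K
ΔT = 1.20×10⁻³ / 1.057936×10⁻⁵ = 113.428 K, so T = 16.2 + 113.428 = 129.628 °C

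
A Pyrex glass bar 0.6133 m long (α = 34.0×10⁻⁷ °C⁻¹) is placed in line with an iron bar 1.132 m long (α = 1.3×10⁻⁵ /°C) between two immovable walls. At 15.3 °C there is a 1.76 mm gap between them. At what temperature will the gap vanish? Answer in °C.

Gap closes when ΔL₁ + ΔL₂ = 1.76 mm = 1.76×10⁻³ m
(α₁L₁ + α₂L₂)ΔT = g
α₁L₁ + α₂L₂ = 34.0×10⁻⁷×0.6133 + 1.3×10⁻⁵×1.132 = 1.680122×10⁻⁵ m/K
ΔT = 1.76×10⁻³ / 1.680122×10⁻⁵ = 104.75 K
T = 15.3 + 104.75 = 120.05 °C

T = 120 °C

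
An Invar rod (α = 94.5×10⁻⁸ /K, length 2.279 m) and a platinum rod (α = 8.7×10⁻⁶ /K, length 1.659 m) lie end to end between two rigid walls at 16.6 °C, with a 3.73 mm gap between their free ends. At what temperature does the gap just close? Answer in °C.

α₁L₁ = 2.153655×10⁻⁶ m/K, α₂L₂ = 1.44333×10⁻⁵ m/K → total 1.6586955×10⁻⁵ m/K
ΔT = g/(α₁L₁+α₂L₂) = 3.73×10⁻³ / 1.6586955×10⁻⁵ = 224.88 K
T = 16.6 + 224.88 = 241.48 °C

T = 241 °C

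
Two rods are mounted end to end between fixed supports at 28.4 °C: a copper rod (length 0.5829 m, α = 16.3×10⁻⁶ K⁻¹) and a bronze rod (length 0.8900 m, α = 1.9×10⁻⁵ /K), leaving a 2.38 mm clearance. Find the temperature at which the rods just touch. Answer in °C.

T = 119 °C

α₁L₁ = 9.50127×10⁻⁶ m/K, α₂L₂ = 1.691×10⁻⁵ m/K → total 2.641127×10⁻⁵ m/K
ΔT = g/(α₁L₁+α₂L₂) = 2.38×10⁻³ / 2.641127×10⁻⁵ = 90.11 K
T = 28.4 + 90.11 = 118.51 °C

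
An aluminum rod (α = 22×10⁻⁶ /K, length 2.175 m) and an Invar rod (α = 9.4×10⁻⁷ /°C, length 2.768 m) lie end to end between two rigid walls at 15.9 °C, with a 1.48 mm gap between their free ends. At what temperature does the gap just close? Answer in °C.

Gap closes when ΔL₁ + ΔL₂ = 1.48 mm = 1.48×10⁻³ m
(α₁L₁ + α₂L₂)ΔT = g
α₁L₁ + α₂L₂ = 22×10⁻⁶×2.175 + 9.4×10⁻⁷×2.768 = 5.045192×10⁻⁵ m/K
ΔT = 1.48×10⁻³ / 5.045192×10⁻⁵ = 29.335 K
T = 15.9 + 29.335 = 45.235 °C

T = 45.2 °C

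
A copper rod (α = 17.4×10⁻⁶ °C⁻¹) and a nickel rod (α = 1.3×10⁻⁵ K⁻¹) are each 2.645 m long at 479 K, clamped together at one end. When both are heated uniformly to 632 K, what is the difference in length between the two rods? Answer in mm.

1.78 mm

ΔT = 153 K
copper: ΔL = 17.4×10⁻⁶ × 2.645 m × 153 = 7.0415×10⁻³ m = 7.0415 mm
nickel: ΔL = 1.3×10⁻⁵ × 2.645 m × 153 = 5.2609×10⁻³ m = 5.2609 mm
difference = 7.0415 − 5.2609 = 1.7806 mm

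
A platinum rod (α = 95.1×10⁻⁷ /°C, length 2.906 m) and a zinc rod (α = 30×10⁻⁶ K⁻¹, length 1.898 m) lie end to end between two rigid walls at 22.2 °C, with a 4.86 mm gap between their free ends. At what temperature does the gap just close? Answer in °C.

T = 79.7 °C

Gap closes when ΔL₁ + ΔL₂ = 4.86 mm = 4.86×10⁻³ m
(α₁L₁ + α₂L₂)ΔT = g
α₁L₁ + α₂L₂ = 95.1×10⁻⁷×2.906 + 30×10⁻⁶×1.898 = 8.457606×10⁻⁵ m/K
ΔT = 4.86×10⁻³ / 8.457606×10⁻⁵ = 57.463 K
T = 22.2 + 57.463 = 79.663 °C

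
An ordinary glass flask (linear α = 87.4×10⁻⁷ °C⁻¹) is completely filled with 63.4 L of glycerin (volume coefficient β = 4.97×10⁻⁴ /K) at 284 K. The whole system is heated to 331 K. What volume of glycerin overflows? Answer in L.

1.40 L

The flask also expands: β_container ≈ 3α = 2.622×10⁻⁵ /K
Net overflow = V₀(β_liq − 3α_cont)ΔT
β − 3α = 4.97×10⁻⁴ − 2.622×10⁻⁵ = 4.7078×10⁻⁴ /K; ΔT = 47 K
ΔV = 63.4 × 4.7078×10⁻⁴ × 47 = 1.40 L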